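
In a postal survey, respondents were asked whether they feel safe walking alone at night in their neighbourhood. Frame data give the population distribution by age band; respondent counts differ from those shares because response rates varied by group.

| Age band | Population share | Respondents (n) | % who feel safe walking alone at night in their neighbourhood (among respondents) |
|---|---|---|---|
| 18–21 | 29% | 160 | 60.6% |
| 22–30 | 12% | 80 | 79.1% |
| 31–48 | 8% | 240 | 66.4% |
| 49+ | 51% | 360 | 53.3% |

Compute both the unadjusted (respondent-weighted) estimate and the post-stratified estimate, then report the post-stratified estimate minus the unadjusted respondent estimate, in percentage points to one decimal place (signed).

-1.3 percentage points

Without adjustment, the pooled respondent share is:
  (160/840)×60.6 + (80/840)×79.1 + (240/840)×66.4 + (360/840)×53.3 = 60.8905%
Post-stratified estimate weights by population shares:
  0.29×60.6 + 0.12×79.1 + 0.08×66.4 + 0.51×53.3 = 59.561%
Difference = 59.561 − 60.8905 = -1.3295 pp.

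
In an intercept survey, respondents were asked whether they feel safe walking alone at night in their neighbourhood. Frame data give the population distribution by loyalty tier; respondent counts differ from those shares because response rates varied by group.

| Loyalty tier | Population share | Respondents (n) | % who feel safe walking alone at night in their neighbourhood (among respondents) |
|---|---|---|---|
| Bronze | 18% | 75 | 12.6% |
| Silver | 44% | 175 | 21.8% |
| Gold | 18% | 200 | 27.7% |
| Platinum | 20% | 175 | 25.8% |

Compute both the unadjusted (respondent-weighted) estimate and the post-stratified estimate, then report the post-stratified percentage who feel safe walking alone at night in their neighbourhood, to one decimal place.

Without adjustment, the pooled respondent share is:
  (75/625)×12.6 + (175/625)×21.8 + (200/625)×27.7 + (175/625)×25.8 = 23.704%
Post-stratifying to population shares instead:
  0.18×12.6 + 0.44×21.8 + 0.18×27.7 + 0.2×25.8 = 22.006%

22.0%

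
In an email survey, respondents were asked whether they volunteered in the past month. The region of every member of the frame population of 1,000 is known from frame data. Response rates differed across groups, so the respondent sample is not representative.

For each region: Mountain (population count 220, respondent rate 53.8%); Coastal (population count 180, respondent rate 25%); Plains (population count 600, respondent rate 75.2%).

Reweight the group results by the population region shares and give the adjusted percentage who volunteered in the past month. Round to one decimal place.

Reweight to the known region distribution:
  Mountain: (220/1,000) × 53.8 = 11.836
  Coastal: (180/1,000) × 25 = 4.5
  Plains: (600/1,000) × 75.2 = 45.12
Post-stratified estimate = 61.456 → 61.5%.

61.5%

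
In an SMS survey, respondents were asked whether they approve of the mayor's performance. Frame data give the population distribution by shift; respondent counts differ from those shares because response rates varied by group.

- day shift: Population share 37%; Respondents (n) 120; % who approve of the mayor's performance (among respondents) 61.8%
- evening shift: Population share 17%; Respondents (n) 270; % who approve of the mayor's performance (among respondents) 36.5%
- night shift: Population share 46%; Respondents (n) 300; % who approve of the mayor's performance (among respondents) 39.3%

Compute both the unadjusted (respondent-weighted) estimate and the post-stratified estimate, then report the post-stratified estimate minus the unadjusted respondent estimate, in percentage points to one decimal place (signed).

+5.0 percentage points

Unadjusted (pooled respondent) estimate weights by respondent counts:
  (120/690)×61.8 + (270/690)×36.5 + (300/690)×39.3 = 42.1174%
Post-stratified estimate weights by population shares:
  0.37×61.8 + 0.17×36.5 + 0.46×39.3 = 47.149%
Difference = 47.149 − 42.1174 = 5.0316 pp.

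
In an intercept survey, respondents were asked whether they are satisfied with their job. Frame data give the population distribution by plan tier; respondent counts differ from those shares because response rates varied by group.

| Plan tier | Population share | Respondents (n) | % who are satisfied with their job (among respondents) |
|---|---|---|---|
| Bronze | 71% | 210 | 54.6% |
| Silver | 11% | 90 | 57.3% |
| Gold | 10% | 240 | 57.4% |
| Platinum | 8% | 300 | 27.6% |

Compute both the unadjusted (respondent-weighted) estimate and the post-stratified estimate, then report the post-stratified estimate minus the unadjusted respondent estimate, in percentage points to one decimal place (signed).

+7.0 percentage points

Unadjusted (pooled respondent) estimate weights by respondent counts:
  (210/840)×54.6 + (90/840)×57.3 + (240/840)×57.4 + (300/840)×27.6 = 46.0464%
Post-stratifying to population shares instead:
  0.71×54.6 + 0.11×57.3 + 0.1×57.4 + 0.08×27.6 = 53.017%
Difference = 53.017 − 46.0464 = 6.9706 pp.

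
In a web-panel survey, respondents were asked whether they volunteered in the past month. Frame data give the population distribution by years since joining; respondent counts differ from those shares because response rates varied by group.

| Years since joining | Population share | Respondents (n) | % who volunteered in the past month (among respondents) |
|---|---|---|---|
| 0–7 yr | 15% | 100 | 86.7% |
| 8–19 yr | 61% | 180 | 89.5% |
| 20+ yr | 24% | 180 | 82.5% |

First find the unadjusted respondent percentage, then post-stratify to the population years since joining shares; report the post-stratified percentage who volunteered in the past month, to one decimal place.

87.4%

Without adjustment, the pooled respondent share is:
  (100/460)×86.7 + (180/460)×89.5 + (180/460)×82.5 = 86.1522%
Reweighting by population years since joining shares:
  0.15×86.7 + 0.61×89.5 + 0.24×82.5 = 87.4%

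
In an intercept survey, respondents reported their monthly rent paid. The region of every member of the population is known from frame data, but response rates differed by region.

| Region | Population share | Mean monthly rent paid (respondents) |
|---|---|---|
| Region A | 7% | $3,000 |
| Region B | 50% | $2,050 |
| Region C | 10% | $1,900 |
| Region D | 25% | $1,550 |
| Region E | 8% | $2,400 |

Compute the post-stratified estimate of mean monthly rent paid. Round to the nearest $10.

Post-stratification weights by population share, not respondent share:
  Region A: 0.07 × 3000 = 210
  Region B: 0.5 × 2050 = 1025
  Region C: 0.1 × 1900 = 190
  Region D: 0.25 × 1550 = 387.5
  Region E: 0.08 × 2400 = 192
Post-stratified estimate = 2004.5 → $2,000.

$2,000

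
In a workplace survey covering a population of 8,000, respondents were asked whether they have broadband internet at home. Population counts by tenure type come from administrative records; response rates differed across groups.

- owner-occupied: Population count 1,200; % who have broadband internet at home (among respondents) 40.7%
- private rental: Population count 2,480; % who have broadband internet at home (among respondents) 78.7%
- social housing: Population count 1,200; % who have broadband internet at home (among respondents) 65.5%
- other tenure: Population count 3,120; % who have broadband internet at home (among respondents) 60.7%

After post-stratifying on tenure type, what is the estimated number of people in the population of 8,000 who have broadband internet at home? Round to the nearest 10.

5,120

Apply each group's respondent rate to its population count:
  owner-occupied: 1,200 × 40.7% = 488.4
  private rental: 2,480 × 78.7% = 1951.76
  social housing: 1,200 × 65.5% = 786
  other tenure: 3,120 × 60.7% = 1893.84
Estimated total = 5120 → 5,120.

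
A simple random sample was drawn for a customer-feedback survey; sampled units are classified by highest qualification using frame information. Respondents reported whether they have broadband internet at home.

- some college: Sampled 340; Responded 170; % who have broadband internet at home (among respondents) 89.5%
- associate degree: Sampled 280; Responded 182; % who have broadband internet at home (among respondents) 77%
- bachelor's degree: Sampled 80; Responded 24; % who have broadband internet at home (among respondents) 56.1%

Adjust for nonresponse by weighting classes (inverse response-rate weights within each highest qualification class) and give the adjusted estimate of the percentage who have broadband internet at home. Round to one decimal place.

80.7%

Response rates by class: some college 170/340 = 50%, associate degree 182/280 = 65%, bachelor's degree 24/80 = 30%.
Weighting each respondent by the inverse class response rate inflates each class back to its sampled size, so the class weight is n_sampled:
  some college: 340 × 89.5 = 30,430
  associate degree: 280 × 77 = 21,560
  bachelor's degree: 80 × 56.1 = 4488
Adjusted estimate = 56,478 / 700 = 80.6829 → 80.7%.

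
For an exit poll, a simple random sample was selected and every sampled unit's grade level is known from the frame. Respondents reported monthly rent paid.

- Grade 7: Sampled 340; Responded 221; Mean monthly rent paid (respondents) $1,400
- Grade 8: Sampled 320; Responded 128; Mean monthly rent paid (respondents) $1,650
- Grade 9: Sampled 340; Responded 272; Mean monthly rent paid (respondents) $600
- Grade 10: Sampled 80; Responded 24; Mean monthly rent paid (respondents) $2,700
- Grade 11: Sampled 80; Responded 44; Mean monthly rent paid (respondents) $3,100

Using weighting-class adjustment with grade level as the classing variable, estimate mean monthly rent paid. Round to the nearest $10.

$1,440

Response rates by class: Grade 7 221/340 = 65%, Grade 8 128/320 = 40%, Grade 9 272/340 = 80%, Grade 10 24/80 = 30%, Grade 11 44/80 = 55%.
Weighting each respondent by the inverse class response rate inflates each class back to its sampled size, so the class weight is n_sampled:
  Grade 7: 340 × 1400 = 476,000
  Grade 8: 320 × 1650 = 528,000
  Grade 9: 340 × 600 = 204,000
  Grade 10: 80 × 2700 = 216,000
  Grade 11: 80 × 3100 = 248,000
Adjusted estimate = 1,672,000 / 1,160 = 1441.38 → $1,440.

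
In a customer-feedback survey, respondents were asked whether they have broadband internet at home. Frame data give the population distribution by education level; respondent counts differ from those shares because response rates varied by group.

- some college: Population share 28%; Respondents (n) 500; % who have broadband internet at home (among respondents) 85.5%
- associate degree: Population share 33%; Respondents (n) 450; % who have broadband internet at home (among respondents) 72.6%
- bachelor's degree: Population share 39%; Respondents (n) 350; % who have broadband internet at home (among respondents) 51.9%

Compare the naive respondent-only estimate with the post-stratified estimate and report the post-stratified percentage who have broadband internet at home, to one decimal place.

68.1%

Unadjusted (pooled respondent) estimate weights by respondent counts:
  (500/1300)×85.5 + (450/1300)×72.6 + (350/1300)×51.9 = 71.9885%
Reweighting by population education level shares:
  0.28×85.5 + 0.33×72.6 + 0.39×51.9 = 68.139%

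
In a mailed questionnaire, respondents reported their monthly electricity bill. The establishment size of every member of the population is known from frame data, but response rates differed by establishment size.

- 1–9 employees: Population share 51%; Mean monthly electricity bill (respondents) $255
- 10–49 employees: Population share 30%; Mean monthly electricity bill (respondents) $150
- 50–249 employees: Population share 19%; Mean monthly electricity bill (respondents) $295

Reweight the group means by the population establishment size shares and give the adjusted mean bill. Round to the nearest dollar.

$231

Post-stratification weights by population share, not respondent share:
  1–9 employees: 0.51 × 255 = 130.05
  10–49 employees: 0.3 × 150 = 45
  50–249 employees: 0.19 × 295 = 56.05
Post-stratified estimate = 231.1 → $231.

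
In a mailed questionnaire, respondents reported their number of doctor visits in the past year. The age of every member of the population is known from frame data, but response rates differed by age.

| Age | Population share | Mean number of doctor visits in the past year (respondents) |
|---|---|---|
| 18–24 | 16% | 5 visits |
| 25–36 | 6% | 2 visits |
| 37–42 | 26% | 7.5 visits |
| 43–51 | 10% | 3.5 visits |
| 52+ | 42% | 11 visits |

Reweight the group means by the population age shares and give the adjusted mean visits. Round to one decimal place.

7.8

Each cell contributes population-share × respondent value:
  18–24: 0.16 × 5 = 0.8
  25–36: 0.06 × 2 = 0.12
  37–42: 0.26 × 7.5 = 1.95
  43–51: 0.1 × 3.5 = 0.35
  52+: 0.42 × 11 = 4.62
Post-stratified estimate = 7.84 → 7.8.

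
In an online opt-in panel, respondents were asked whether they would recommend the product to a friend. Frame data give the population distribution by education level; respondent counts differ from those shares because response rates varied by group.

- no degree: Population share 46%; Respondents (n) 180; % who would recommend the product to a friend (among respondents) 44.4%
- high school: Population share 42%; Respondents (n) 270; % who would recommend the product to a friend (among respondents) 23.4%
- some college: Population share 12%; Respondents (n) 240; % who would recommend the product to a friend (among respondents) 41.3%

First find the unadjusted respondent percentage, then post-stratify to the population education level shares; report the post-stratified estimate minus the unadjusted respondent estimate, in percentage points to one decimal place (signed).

+0.1 percentage points

Unadjusted (pooled respondent) estimate weights by respondent counts:
  (180/690)×44.4 + (270/690)×23.4 + (240/690)×41.3 = 35.1043%
Reweighting by population education level shares:
  0.46×44.4 + 0.42×23.4 + 0.12×41.3 = 35.208%
Difference = 35.208 − 35.1043 = 0.1037 pp.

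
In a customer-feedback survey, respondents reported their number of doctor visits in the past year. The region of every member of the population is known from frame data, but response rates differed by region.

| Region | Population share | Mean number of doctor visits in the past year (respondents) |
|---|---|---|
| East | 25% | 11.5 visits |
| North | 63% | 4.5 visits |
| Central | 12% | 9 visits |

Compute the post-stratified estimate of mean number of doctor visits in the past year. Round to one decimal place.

6.8

Reweight to the known region distribution:
  East: 0.25 × 11.5 = 2.875
  North: 0.63 × 4.5 = 2.835
  Central: 0.12 × 9 = 1.08
Post-stratified estimate = 6.79 → 6.8.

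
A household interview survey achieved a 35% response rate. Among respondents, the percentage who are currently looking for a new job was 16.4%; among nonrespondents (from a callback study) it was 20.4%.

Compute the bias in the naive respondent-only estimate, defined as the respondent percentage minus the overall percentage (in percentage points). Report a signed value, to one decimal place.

Nonresponse fraction = 1 − 0.35 = 0.65.
Bias = (nonresponse fraction) × (respondent percentage − nonrespondent percentage)
     = 0.65 × (16.4 − 20.4) = 0.65 × -4 = -2.6.

-2.6 percentage points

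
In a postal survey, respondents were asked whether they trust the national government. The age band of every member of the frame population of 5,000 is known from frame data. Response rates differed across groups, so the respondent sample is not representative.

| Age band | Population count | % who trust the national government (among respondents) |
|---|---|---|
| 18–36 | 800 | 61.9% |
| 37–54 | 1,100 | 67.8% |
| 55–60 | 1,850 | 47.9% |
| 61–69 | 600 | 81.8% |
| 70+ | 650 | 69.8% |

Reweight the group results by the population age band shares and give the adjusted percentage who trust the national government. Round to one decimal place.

Post-stratification weights by population share, not respondent share:
  18–36: (800/5,000) × 61.9 = 9.904
  37–54: (1,100/5,000) × 67.8 = 14.916
  55–60: (1,850/5,000) × 47.9 = 17.723
  61–69: (600/5,000) × 81.8 = 9.816
  70+: (650/5,000) × 69.8 = 9.074
Post-stratified estimate = 61.433 → 61.4%.

61.4%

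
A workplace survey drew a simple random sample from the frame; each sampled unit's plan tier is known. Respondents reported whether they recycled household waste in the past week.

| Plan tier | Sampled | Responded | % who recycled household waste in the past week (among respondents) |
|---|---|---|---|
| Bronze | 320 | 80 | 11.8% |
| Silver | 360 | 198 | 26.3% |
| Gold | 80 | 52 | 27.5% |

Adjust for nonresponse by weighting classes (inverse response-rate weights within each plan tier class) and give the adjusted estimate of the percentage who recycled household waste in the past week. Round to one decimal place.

Response rates by class: Bronze 80/320 = 25%, Silver 198/360 = 55%, Gold 52/80 = 65%.
Inverse-response-rate weighting restores each class to its sampled count, so class totals weight by n_sampled:
  Bronze: 320 × 11.8 = 3776
  Silver: 360 × 26.3 = 9468
  Gold: 80 × 27.5 = 2200
Adjusted estimate = 15,444 / 760 = 20.3211 → 20.3%.

20.3%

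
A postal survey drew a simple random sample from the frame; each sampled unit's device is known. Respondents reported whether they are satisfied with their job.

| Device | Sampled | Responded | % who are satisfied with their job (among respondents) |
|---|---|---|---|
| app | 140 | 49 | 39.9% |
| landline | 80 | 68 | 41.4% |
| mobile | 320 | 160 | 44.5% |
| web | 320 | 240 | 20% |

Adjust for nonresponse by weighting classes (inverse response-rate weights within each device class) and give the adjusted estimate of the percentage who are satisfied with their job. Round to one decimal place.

Class response rates: app 49/140 = 35%, landline 68/80 = 85%, mobile 160/320 = 50%, web 240/320 = 75%.
Inverse-response-rate weighting restores each class to its sampled count, so class totals weight by n_sampled:
  app: 140 × 39.9 = 5586
  landline: 80 × 41.4 = 3312
  mobile: 320 × 44.5 = 14,240
  web: 320 × 20 = 6400
Adjusted estimate = 29,538 / 860 = 34.3465 → 34.3%.

34.3%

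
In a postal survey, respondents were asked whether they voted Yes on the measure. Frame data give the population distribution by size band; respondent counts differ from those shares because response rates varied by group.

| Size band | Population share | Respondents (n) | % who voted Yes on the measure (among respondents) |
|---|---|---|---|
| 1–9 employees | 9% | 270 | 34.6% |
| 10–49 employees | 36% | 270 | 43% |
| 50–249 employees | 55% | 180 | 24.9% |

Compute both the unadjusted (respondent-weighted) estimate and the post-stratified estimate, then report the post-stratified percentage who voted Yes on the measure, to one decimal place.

Without adjustment, the pooled respondent share is:
  (270/720)×34.6 + (270/720)×43 + (180/720)×24.9 = 35.325%
Post-stratifying to population shares instead:
  0.09×34.6 + 0.36×43 + 0.55×24.9 = 32.289%

32.3%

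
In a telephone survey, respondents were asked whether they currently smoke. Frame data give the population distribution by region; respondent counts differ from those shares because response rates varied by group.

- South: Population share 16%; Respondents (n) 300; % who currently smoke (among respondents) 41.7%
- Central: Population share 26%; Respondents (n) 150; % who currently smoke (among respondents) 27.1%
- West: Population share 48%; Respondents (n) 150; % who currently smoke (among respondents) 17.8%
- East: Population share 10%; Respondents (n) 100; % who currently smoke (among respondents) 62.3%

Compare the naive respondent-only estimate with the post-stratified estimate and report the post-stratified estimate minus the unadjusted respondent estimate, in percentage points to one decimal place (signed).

-7.9 percentage points

Naive respondent-only estimate (weights = respondent counts):
  (300/700)×41.7 + (150/700)×27.1 + (150/700)×17.8 + (100/700)×62.3 = 36.3929%
Post-stratifying to population shares instead:
  0.16×41.7 + 0.26×27.1 + 0.48×17.8 + 0.1×62.3 = 28.492%
Difference = 28.492 − 36.3929 = -7.9009 pp.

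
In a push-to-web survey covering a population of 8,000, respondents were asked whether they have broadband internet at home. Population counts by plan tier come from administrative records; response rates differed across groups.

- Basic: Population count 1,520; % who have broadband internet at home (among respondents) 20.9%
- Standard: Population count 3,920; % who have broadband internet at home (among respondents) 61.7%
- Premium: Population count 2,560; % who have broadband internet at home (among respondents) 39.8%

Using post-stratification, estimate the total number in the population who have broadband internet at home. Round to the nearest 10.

3,760

Apply each group's respondent rate to its population count:
  Basic: 1,520 × 20.9% = 317.68
  Standard: 3,920 × 61.7% = 2418.64
  Premium: 2,560 × 39.8% = 1018.88
Estimated total = 3755.2 → 3,760.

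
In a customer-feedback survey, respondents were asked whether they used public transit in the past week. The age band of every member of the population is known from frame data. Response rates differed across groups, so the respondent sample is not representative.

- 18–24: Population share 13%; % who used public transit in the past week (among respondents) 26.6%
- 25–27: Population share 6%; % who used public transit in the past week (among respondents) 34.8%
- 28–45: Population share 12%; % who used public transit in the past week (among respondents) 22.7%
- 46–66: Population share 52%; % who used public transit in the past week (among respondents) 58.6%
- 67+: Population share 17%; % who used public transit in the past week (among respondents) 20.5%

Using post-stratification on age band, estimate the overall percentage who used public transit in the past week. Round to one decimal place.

42.2%

Post-stratification weights by population share, not respondent share:
  18–24: 0.13 × 26.6 = 3.458
  25–27: 0.06 × 34.8 = 2.088
  28–45: 0.12 × 22.7 = 2.724
  46–66: 0.52 × 58.6 = 30.472
  67+: 0.17 × 20.5 = 3.485
Post-stratified estimate = 42.227 → 42.2%.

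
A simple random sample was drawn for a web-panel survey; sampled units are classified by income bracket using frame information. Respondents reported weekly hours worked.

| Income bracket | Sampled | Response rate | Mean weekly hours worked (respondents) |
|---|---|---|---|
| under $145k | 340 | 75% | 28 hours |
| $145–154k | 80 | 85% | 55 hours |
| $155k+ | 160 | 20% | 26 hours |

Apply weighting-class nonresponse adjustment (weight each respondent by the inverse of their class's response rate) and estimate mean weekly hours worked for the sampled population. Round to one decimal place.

31.2

With weight = n_sampled/n_responded per class, the weighted class total is n_sampled:
  under $145k: 340 × 28 = 9520
  $145–154k: 80 × 55 = 4400
  $155k+: 160 × 26 = 4160
Adjusted estimate = 18,080 / 580 = 31.1724 → 31.2.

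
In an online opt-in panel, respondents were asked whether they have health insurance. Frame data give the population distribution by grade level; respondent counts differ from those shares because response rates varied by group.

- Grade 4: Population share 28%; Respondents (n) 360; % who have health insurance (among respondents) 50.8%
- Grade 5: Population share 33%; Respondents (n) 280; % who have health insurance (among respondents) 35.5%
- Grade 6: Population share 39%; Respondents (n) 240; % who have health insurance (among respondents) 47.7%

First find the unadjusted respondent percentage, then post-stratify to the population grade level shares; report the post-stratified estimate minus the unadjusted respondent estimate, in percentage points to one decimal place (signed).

Without adjustment, the pooled respondent share is:
  (360/880)×50.8 + (280/880)×35.5 + (240/880)×47.7 = 45.0864%
Reweighting by population grade level shares:
  0.28×50.8 + 0.33×35.5 + 0.39×47.7 = 44.542%
Difference = 44.542 − 45.0864 = -0.5444 pp.

-0.5 percentage points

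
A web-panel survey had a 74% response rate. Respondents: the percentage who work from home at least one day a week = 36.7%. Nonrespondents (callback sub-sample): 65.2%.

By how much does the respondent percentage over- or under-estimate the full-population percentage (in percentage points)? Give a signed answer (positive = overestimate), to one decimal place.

-7.4 percentage points

Nonresponse fraction = 1 − 0.74 = 0.26.
Bias = (nonresponse fraction) × (respondent percentage − nonrespondent percentage)
     = 0.26 × (36.7 − 65.2) = 0.26 × -28.5 = -7.41.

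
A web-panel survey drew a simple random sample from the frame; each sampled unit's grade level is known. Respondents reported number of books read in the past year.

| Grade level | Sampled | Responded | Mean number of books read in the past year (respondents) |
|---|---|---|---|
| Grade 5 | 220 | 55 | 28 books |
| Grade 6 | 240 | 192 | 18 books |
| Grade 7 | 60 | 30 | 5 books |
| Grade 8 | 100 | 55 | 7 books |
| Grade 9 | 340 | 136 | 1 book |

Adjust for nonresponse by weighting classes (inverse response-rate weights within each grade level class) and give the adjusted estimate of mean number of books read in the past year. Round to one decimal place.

Response rates by class: Grade 5 55/220 = 25%, Grade 6 192/240 = 80%, Grade 7 30/60 = 50%, Grade 8 55/100 = 55%, Grade 9 136/340 = 40%.
Each respondent's weight = sampled/responded in their class; summing within a class gives n_sampled, so:
  Grade 5: 220 × 28 = 6160
  Grade 6: 240 × 18 = 4320
  Grade 7: 60 × 5 = 300
  Grade 8: 100 × 7 = 700
  Grade 9: 340 × 1 = 340
Adjusted estimate = 11,820 / 960 = 12.3125 → 12.3.

12.3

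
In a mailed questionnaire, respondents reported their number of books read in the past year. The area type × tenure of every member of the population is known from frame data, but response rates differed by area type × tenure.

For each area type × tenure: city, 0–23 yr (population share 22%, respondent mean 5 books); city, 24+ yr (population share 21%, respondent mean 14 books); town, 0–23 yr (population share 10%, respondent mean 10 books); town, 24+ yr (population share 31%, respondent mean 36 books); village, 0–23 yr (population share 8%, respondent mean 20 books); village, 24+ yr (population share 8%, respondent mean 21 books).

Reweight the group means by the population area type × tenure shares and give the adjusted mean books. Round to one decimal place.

19.5

Reweight to the known area type × tenure distribution:
  city, 0–23 yr: 0.22 × 5 = 1.1
  city, 24+ yr: 0.21 × 14 = 2.94
  town, 0–23 yr: 0.1 × 10 = 1
  town, 24+ yr: 0.31 × 36 = 11.16
  village, 0–23 yr: 0.08 × 20 = 1.6
  village, 24+ yr: 0.08 × 21 = 1.68
Post-stratified estimate = 19.48 → 19.5.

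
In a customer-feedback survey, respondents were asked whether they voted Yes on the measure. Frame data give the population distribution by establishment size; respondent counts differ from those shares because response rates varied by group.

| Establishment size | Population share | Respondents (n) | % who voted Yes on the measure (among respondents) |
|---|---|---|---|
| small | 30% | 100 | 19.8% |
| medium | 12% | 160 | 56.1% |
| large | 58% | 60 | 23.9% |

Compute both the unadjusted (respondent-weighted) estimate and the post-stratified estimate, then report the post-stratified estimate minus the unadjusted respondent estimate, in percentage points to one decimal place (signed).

Unadjusted (pooled respondent) estimate weights by respondent counts:
  (100/320)×19.8 + (160/320)×56.1 + (60/320)×23.9 = 38.7188%
Post-stratified estimate weights by population shares:
  0.3×19.8 + 0.12×56.1 + 0.58×23.9 = 26.534%
Difference = 26.534 − 38.7188 = -12.1848 pp.

-12.2 percentage points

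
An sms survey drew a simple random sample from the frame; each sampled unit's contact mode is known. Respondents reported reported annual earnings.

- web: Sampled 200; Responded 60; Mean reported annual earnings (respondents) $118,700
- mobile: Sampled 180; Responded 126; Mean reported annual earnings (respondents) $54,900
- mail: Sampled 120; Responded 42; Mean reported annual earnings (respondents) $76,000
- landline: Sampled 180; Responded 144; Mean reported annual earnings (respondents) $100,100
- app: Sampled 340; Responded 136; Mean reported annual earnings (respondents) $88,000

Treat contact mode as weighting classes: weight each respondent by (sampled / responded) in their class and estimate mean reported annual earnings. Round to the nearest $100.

Class response rates: web 60/200 = 30%, mobile 126/180 = 70%, mail 42/120 = 35%, landline 144/180 = 80%, app 136/340 = 40%.
With weight = n_sampled/n_responded per class, the weighted class total is n_sampled:
  web: 200 × 118,700 = 23,740,000
  mobile: 180 × 54,900 = 9,882,000
  mail: 120 × 76,000 = 9,120,000
  landline: 180 × 100,100 = 18,018,000
  app: 340 × 88,000 = 29,920,000
Adjusted estimate = 90,680,000 / 1,020 = 88902 → $88,900.

$88,900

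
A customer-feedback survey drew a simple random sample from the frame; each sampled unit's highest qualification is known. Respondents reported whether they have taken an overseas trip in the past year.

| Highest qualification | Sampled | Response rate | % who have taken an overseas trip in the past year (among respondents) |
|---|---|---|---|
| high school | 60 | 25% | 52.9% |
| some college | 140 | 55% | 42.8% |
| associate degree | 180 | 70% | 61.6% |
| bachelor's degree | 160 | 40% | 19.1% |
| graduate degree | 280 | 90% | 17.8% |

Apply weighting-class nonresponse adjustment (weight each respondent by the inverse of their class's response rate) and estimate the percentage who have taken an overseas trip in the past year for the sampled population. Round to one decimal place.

Each respondent's weight = sampled/responded in their class; summing within a class gives n_sampled, so:
  high school: 60 × 52.9 = 3174
  some college: 140 × 42.8 = 5992
  associate degree: 180 × 61.6 = 11,088
  bachelor's degree: 160 × 19.1 = 3056
  graduate degree: 280 × 17.8 = 4984
Adjusted estimate = 28,294 / 820 = 34.5049 → 34.5%.

34.5%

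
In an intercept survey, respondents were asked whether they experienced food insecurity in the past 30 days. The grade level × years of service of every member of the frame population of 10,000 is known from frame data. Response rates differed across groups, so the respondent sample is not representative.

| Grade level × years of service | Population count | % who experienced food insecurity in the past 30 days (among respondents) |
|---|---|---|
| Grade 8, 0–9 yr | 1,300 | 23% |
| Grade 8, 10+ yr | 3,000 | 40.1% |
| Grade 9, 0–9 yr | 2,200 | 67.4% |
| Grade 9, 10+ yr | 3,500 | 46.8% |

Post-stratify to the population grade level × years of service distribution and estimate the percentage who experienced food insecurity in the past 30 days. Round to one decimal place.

Each cell contributes population-share × respondent value:
  Grade 8, 0–9 yr: (1,300/10,000) × 23 = 2.99
  Grade 8, 10+ yr: (3,000/10,000) × 40.1 = 12.03
  Grade 9, 0–9 yr: (2,200/10,000) × 67.4 = 14.828
  Grade 9, 10+ yr: (3,500/10,000) × 46.8 = 16.38
Post-stratified estimate = 46.228 → 46.2%.

46.2%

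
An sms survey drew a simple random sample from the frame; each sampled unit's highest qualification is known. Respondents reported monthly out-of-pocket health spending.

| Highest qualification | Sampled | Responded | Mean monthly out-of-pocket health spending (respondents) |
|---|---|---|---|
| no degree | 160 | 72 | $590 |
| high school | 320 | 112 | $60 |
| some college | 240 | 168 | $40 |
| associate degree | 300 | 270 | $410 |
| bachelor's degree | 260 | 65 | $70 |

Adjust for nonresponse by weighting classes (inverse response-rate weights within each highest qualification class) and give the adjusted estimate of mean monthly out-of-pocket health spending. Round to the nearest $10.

$210

Response rates by class: no degree 72/160 = 45%, high school 112/320 = 35%, some college 168/240 = 70%, associate degree 270/300 = 90%, bachelor's degree 65/260 = 25%.
Weighting each respondent by the inverse class response rate inflates each class back to its sampled size, so the class weight is n_sampled:
  no degree: 160 × 590 = 94,400
  high school: 320 × 60 = 19,200
  some college: 240 × 40 = 9600
  associate degree: 300 × 410 = 123,000
  bachelor's degree: 260 × 70 = 18,200
Adjusted estimate = 264,400 / 1,280 = 206.562 → $210.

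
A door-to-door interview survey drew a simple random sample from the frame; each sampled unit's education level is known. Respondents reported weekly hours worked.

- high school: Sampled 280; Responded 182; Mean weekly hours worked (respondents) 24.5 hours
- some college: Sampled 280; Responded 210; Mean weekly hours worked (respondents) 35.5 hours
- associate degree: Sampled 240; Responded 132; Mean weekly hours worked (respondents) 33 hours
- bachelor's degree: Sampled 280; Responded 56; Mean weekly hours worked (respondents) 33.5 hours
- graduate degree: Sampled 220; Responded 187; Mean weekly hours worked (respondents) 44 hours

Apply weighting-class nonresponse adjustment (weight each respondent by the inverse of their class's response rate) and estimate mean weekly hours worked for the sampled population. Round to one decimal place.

Response rates by class: high school 182/280 = 65%, some college 210/280 = 75%, associate degree 132/240 = 55%, bachelor's degree 56/280 = 20%, graduate degree 187/220 = 85%.
Each respondent's weight = sampled/responded in their class; summing within a class gives n_sampled, so:
  high school: 280 × 24.5 = 6860
  some college: 280 × 35.5 = 9940
  associate degree: 240 × 33 = 7920
  bachelor's degree: 280 × 33.5 = 9380
  graduate degree: 220 × 44 = 9680
Adjusted estimate = 43,780 / 1,300 = 33.6769 → 33.7.

33.7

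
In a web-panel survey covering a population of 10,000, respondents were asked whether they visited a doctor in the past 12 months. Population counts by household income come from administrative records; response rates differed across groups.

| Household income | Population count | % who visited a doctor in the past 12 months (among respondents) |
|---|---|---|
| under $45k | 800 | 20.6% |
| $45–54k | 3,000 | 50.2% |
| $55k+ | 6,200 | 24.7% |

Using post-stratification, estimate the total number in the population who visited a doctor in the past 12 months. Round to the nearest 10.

Each cell contributes its population count × the respondent rate:
  under $45k: 800 × 20.6% = 164.8
  $45–54k: 3,000 × 50.2% = 1506
  $55k+: 6,200 × 24.7% = 1531.4
Estimated total = 3202.2 → 3,200.

3,200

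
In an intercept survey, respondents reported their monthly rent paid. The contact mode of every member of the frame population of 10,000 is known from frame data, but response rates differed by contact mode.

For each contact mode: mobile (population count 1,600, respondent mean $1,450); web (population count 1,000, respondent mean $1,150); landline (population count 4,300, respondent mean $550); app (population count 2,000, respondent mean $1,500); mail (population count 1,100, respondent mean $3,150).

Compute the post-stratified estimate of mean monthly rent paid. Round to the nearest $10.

Reweight to the known contact mode distribution:
  mobile: (1,600/10,000) × 1450 = 232
  web: (1,000/10,000) × 1150 = 115
  landline: (4,300/10,000) × 550 = 236.5
  app: (2,000/10,000) × 1500 = 300
  mail: (1,100/10,000) × 3150 = 346.5
Post-stratified estimate = 1230 → $1,230.

$1,230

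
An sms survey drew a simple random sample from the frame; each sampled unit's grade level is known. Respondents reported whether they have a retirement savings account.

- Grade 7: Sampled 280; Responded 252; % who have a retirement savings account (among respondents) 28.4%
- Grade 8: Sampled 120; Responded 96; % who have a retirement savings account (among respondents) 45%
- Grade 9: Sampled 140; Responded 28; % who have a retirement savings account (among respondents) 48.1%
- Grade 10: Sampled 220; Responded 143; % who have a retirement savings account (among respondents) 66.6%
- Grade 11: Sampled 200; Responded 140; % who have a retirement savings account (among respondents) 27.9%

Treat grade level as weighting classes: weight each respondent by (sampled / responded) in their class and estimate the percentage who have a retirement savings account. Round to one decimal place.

Class response rates: Grade 7 252/280 = 90%, Grade 8 96/120 = 80%, Grade 9 28/140 = 20%, Grade 10 143/220 = 65%, Grade 11 140/200 = 70%.
Each respondent's weight = sampled/responded in their class; summing within a class gives n_sampled, so:
  Grade 7: 280 × 28.4 = 7952
  Grade 8: 120 × 45 = 5400
  Grade 9: 140 × 48.1 = 6734
  Grade 10: 220 × 66.6 = 14652
  Grade 11: 200 × 27.9 = 5580
Adjusted estimate = 40,318 / 960 = 41.9979 → 42.0%.

42.0%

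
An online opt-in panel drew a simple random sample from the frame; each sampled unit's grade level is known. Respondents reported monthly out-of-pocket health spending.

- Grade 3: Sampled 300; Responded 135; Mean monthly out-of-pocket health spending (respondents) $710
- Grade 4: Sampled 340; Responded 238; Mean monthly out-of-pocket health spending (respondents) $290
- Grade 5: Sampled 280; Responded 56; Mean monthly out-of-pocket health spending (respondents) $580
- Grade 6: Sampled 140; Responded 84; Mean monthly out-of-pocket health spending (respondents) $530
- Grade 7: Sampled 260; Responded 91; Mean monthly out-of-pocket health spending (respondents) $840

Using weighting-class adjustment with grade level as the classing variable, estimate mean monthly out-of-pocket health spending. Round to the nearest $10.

$580

Class response rates: Grade 3 135/300 = 45%, Grade 4 238/340 = 70%, Grade 5 56/280 = 20%, Grade 6 84/140 = 60%, Grade 7 91/260 = 35%.
Each respondent's weight = sampled/responded in their class; summing within a class gives n_sampled, so:
  Grade 3: 300 × 710 = 213,000
  Grade 4: 340 × 290 = 98,600
  Grade 5: 280 × 580 = 162,400
  Grade 6: 140 × 530 = 74,200
  Grade 7: 260 × 840 = 218,400
Adjusted estimate = 766,600 / 1,320 = 580.758 → $580.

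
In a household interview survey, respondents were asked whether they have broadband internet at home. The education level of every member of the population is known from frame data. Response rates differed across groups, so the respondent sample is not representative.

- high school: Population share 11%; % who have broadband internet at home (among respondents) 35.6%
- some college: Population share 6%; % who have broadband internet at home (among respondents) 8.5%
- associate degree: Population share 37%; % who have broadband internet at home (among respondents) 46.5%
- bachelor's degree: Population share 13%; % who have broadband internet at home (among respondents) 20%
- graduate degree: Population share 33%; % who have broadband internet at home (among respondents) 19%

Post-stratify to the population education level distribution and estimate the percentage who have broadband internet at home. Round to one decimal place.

Post-stratification weights by population share, not respondent share:
  high school: 0.11 × 35.6 = 3.916
  some college: 0.06 × 8.5 = 0.51
  associate degree: 0.37 × 46.5 = 17.205
  bachelor's degree: 0.13 × 20 = 2.6
  graduate degree: 0.33 × 19 = 6.27
Post-stratified estimate = 30.501 → 30.5%.

30.5%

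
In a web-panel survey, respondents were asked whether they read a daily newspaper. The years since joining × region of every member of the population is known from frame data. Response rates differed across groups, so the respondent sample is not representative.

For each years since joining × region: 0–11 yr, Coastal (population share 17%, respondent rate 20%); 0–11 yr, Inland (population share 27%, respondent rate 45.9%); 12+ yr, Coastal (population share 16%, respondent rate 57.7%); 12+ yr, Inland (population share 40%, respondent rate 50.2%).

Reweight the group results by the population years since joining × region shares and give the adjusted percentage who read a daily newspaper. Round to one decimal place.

45.1%

Post-stratification weights by population share, not respondent share:
  0–11 yr, Coastal: 0.17 × 20 = 3.4
  0–11 yr, Inland: 0.27 × 45.9 = 12.393
  12+ yr, Coastal: 0.16 × 57.7 = 9.232
  12+ yr, Inland: 0.4 × 50.2 = 20.08
Post-stratified estimate = 45.105 → 45.1%.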